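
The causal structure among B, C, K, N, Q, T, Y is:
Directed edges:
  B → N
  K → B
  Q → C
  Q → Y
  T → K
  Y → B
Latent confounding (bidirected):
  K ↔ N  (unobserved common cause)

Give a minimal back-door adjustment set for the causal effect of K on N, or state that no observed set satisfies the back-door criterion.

K→N: no observed back-door set.

desc(K)\{K}={B,N}; candidates ⊆ {C,Q,T,Y}.
K↔N: latent back-door arc(s) into K.
size 0: {}; under {} K still reaches {N,T} ∋ N.
size 1: {C}, {Q}, {T} …(+1); under {C} K still reaches {N,T} ∋ N.
size 2: {C,Q}, {C,T}, {C,Y} …(+3); under {C,Q} K still reaches {N,T} ∋ N.
K↔N cannot be blocked by any observed set — no back-door set.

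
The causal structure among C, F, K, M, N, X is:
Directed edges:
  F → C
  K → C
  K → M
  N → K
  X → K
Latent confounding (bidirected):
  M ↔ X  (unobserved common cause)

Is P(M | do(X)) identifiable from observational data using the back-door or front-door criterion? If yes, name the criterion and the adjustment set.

P(M|do(X)): frontdoor, adjust for {K}.

desc(X)\{X}={C,K,M}; candidates ⊆ {F,N}.
X↔M: latent back-door arc(s) into X.
size 0: {}; under {} X still reaches {M} ∋ M.
size 1: {F}, {N}; under {F} X still reaches {M} ∋ M.
size 2: {F,N}; under {F,N} X still reaches {M} ∋ M.
X↔M cannot be blocked by any observed set — no back-door set.
{K}: (i) intercepts every directed X→M path; (ii) no back-door X→{K}; (iii) {X} blocks every back-door {K}→M. Front-door holds.
P(M|do(X)) = Σ_{K} P(K|X) Σ_{X'} P(M|K,X')P(X').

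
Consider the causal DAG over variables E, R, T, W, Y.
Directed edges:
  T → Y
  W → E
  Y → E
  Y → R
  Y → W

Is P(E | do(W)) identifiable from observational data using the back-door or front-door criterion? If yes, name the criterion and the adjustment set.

desc(W)\{W}={E}; candidates ⊆ {R,T,Y}.
size 0: {}; under {} W still reaches {E,R,T,Y} ∋ E.
{Y}: W⊥E given {Y} in G with W→· removed — back-door holds.
P(E|do(W)) = Σ_{Y} P(E|W,Y)·P(Y).

P(E|do(W)): backdoor, adjust for {Y}.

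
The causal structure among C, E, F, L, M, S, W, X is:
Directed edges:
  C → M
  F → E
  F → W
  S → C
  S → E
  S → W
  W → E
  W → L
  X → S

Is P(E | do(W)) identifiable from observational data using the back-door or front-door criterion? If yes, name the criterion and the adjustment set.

desc(W)\{W}={E,L}; candidates ⊆ {C,F,M,S,X}.
size 0: {}; under {} W still reaches {C,E,F,M,S,X} ∋ E.
size 1: {C}, {F}, {M} …(+2); under {C} W still reaches {E,F,S,X} ∋ E.
{F,S}: W⊥E given {F,S} in G with W→· removed — back-door holds.
P(E|do(W)) = Σ_{F,S} P(E|W,F,S)·P(F,S).

P(E|do(W)): backdoor, adjust for {F, S}.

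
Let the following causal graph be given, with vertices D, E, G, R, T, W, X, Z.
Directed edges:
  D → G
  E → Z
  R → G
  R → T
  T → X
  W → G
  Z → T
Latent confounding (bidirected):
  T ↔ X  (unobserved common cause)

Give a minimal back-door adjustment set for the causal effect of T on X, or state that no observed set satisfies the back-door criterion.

T→X: no observed back-door set.

desc(T)\{T}={X}; candidates ⊆ {D,E,G,R,W,Z}.
T↔X: latent back-door arc(s) into T.
size 0: {}; under {} T still reaches {E,G,R,X,Z} ∋ X.
size 1: {D}, {E}, {G} …(+3); under {D} T still reaches {E,G,R,X,Z} ∋ X.
size 2: {D,E}, {D,G}, {D,R} …(+12); under {D,E} T still reaches {G,R,X,Z} ∋ X.
T↔X cannot be blocked by any observed set — no back-door set.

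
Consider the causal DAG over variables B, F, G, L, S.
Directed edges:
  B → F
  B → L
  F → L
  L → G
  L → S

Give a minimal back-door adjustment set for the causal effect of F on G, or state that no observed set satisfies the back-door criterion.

F→G: minimal back-door set {B}.

desc(F)\{F}={G,L,S}; candidates ⊆ {B}.
size 0: {}; under {} F still reaches {B,G,L,S} ∋ G.
{B}: F⊥G given {B} in G with F→· removed — back-door holds.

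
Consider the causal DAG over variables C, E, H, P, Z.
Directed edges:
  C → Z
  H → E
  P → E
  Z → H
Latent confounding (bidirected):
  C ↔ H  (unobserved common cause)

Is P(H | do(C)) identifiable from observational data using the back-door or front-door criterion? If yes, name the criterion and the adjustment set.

P(H|do(C)): frontdoor, adjust for {Z}.

desc(C)\{C}={E,H,Z}; candidates ⊆ {P}.
C↔H: latent back-door arc(s) into C.
size 0: {}; under {} C still reaches {E,H} ∋ H.
size 1: {P}; under {P} C still reaches {E,H} ∋ H.
C↔H cannot be blocked by any observed set — no back-door set.
{Z}: (i) intercepts every directed C→H path; (ii) no back-door C→{Z}; (iii) {C} blocks every back-door {Z}→H. Front-door holds.
P(H|do(C)) = Σ_{Z} P(Z|C) Σ_{C'} P(H|Z,C')P(C').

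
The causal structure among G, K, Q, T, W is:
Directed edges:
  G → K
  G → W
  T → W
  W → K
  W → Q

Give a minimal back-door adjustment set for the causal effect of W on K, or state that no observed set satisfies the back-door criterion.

W→K: minimal back-door set {G}.

desc(W)\{W}={K,Q}; candidates ⊆ {G,T}.
size 0: {}; under {} W still reaches {G,K,T} ∋ K.
{G}: W⊥K given {G} in G with W→· removed — back-door holds.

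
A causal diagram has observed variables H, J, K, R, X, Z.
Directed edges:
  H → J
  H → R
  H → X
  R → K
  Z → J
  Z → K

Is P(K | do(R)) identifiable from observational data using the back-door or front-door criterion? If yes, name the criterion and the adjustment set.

desc(R)\{R}={K}; candidates ⊆ {H,J,X,Z}.
∅: R⊥K given ∅ in G with R→· removed — back-door holds.
P(K|do(R)) = P(K|R) — no adjustment needed.

P(K|do(R)): backdoor, adjust for ∅.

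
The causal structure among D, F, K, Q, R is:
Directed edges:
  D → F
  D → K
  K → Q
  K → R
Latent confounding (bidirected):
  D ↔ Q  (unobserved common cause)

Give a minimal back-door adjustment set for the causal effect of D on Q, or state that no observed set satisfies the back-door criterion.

D→Q: no observed back-door set.

desc(D)\{D}={F,K,Q,R}; candidates ⊆ {—}.
D↔Q: latent back-door arc(s) into D.
size 0: {}; under {} D still reaches {Q} ∋ Q.
D↔Q cannot be blocked by any observed set — no back-door set.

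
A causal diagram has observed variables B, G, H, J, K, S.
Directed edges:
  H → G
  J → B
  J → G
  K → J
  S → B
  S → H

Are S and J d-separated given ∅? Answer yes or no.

Bayes-Ball from S | ∅ reaches {B,G,H}.
J ∉ reach(S|∅) ⇒ S ⊥ J | ∅.

Yes — S ⊥ J | ∅.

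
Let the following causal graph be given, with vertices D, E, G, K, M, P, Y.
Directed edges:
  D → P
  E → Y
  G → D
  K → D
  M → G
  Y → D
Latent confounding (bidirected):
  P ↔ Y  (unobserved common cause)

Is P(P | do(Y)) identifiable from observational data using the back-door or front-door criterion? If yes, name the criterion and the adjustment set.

P(P|do(Y)): frontdoor, adjust for {D}.

desc(Y)\{Y}={D,P}; candidates ⊆ {E,G,K,M}.
Y↔P: latent back-door arc(s) into Y.
size 0: {}; under {} Y still reaches {E,P} ∋ P.
size 1: {E}, {G}, {K} …(+1); under {E} Y still reaches {P} ∋ P.
size 2: {E,G}, {E,K}, {E,M} …(+3); under {E,G} Y still reaches {P} ∋ P.
Y↔P cannot be blocked by any observed set — no back-door set.
{D}: (i) intercepts every directed Y→P path; (ii) no back-door Y→{D}; (iii) {Y} blocks every back-door {D}→P. Front-door holds.
P(P|do(Y)) = Σ_{D} P(D|Y) Σ_{Y'} P(P|D,Y')P(Y').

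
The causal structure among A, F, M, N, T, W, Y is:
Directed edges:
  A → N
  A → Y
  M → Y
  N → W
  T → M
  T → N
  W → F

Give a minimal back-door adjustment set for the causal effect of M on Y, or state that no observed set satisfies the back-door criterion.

desc(M)\{M}={Y}; candidates ⊆ {A,F,N,T,W}.
∅: M⊥Y given ∅ in G with M→· removed — back-door holds.

M→Y: minimal back-door set ∅.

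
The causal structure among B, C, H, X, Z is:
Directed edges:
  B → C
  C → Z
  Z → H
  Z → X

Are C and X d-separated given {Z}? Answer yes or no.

Bayes-Ball from C | {Z} reaches {B}.
X ∉ reach(C|{Z}) ⇒ C ⊥ X | {Z}.

Yes — C ⊥ X | {Z}.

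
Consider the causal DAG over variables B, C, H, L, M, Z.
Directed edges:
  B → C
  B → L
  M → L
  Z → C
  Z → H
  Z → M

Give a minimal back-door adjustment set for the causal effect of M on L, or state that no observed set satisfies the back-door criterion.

desc(M)\{M}={L}; candidates ⊆ {B,C,H,Z}.
∅: M⊥L given ∅ in G with M→· removed — back-door holds.

M→L: minimal back-door set ∅.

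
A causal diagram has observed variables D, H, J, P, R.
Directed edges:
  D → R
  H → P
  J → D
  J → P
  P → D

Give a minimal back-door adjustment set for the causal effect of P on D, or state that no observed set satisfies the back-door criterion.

P→D: minimal back-door set {J}.

desc(P)\{P}={D,R}; candidates ⊆ {H,J}.
size 0: {}; under {} P still reaches {D,H,J,R} ∋ D.
{J}: P⊥D given {J} in G with P→· removed — back-door holds.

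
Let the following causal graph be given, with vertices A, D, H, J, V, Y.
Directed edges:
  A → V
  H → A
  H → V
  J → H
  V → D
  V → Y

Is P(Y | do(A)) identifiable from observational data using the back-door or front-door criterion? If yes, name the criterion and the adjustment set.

P(Y|do(A)): backdoor, adjust for {H}.

desc(A)\{A}={D,V,Y}; candidates ⊆ {H,J}.
size 0: {}; under {} A still reaches {D,H,J,V,Y} ∋ Y.
{H}: A⊥Y given {H} in G with A→· removed — back-door holds.
P(Y|do(A)) = Σ_{H} P(Y|A,H)·P(H).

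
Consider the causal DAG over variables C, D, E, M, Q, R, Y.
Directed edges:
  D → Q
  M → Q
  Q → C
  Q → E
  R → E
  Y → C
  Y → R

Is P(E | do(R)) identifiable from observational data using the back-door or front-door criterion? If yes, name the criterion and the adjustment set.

P(E|do(R)): backdoor, adjust for ∅.

desc(R)\{R}={E}; candidates ⊆ {C,D,M,Q,Y}.
∅: R⊥E given ∅ in G with R→· removed — back-door holds.
P(E|do(R)) = P(E|R) — no adjustment needed.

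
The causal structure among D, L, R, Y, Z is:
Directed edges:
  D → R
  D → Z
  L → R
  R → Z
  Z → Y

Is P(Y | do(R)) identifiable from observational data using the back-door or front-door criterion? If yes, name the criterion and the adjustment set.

desc(R)\{R}={Y,Z}; candidates ⊆ {D,L}.
size 0: {}; under {} R still reaches {D,L,Y,Z} ∋ Y.
{D}: R⊥Y given {D} in G with R→· removed — back-door holds.
P(Y|do(R)) = Σ_{D} P(Y|R,D)·P(D).

P(Y|do(R)): backdoor, adjust for {D}.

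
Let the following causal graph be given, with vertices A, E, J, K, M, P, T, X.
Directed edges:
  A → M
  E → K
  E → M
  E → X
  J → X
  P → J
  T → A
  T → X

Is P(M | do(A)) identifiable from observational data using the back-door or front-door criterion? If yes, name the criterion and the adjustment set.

P(M|do(A)): backdoor, adjust for ∅.

desc(A)\{A}={M}; candidates ⊆ {E,J,K,P,T,X}.
∅: A⊥M given ∅ in G with A→· removed — back-door holds.
P(M|do(A)) = P(M|A) — no adjustment needed.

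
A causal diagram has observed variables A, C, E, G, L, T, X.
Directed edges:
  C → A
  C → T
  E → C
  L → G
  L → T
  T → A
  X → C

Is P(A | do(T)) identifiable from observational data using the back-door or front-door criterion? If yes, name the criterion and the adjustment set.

P(A|do(T)): backdoor, adjust for {C}.

desc(T)\{T}={A}; candidates ⊆ {C,E,G,L,X}.
size 0: {}; under {} T still reaches {A,C,E,G,L,X} ∋ A.
{C}: T⊥A given {C} in G with T→· removed — back-door holds.
P(A|do(T)) = Σ_{C} P(A|T,C)·P(C).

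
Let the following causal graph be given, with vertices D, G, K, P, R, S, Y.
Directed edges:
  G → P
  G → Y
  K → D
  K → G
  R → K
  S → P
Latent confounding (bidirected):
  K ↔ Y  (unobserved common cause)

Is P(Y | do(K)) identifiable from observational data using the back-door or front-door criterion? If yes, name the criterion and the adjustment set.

P(Y|do(K)): frontdoor, adjust for {G}.

desc(K)\{K}={D,G,P,Y}; candidates ⊆ {R,S}.
K↔Y: latent back-door arc(s) into K.
size 0: {}; under {} K still reaches {R,Y} ∋ Y.
size 1: {R}, {S}; under {R} K still reaches {Y} ∋ Y.
size 2: {R,S}; under {R,S} K still reaches {Y} ∋ Y.
K↔Y cannot be blocked by any observed set — no back-door set.
{G}: (i) intercepts every directed K→Y path; (ii) no back-door K→{G}; (iii) {K} blocks every back-door {G}→Y. Front-door holds.
P(Y|do(K)) = Σ_{G} P(G|K) Σ_{K'} P(Y|G,K')P(K').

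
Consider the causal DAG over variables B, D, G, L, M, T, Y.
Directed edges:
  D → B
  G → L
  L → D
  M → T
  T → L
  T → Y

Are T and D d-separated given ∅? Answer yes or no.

Bayes-Ball from T | ∅ reaches {B,D,L,M,Y}.
D ∈ reach(T|∅) ⇒ T ⊥̸ D | ∅.

No — T and D are d-connected given ∅.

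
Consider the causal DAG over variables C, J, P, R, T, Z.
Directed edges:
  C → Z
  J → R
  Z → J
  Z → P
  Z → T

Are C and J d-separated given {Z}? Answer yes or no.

Bayes-Ball from C | {Z} reaches ∅.
J ∉ reach(C|{Z}) ⇒ C ⊥ J | {Z}.

Yes — C ⊥ J | {Z}.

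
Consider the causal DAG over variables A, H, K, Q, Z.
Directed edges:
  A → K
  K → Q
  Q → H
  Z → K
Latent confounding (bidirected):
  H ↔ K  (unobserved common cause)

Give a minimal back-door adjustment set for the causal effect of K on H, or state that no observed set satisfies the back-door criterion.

K→H: no observed back-door set.

desc(K)\{K}={H,Q}; candidates ⊆ {A,Z}.
K↔H: latent back-door arc(s) into K.
size 0: {}; under {} K still reaches {A,H,Z} ∋ H.
size 1: {A}, {Z}; under {A} K still reaches {H,Z} ∋ H.
size 2: {A,Z}; under {A,Z} K still reaches {H} ∋ H.
K↔H cannot be blocked by any observed set — no back-door set.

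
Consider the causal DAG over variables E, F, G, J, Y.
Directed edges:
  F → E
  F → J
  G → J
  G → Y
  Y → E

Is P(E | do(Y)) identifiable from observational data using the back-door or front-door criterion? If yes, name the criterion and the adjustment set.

P(E|do(Y)): backdoor, adjust for ∅.

desc(Y)\{Y}={E}; candidates ⊆ {F,G,J}.
∅: Y⊥E given ∅ in G with Y→· removed — back-door holds.
P(E|do(Y)) = P(E|Y) — no adjustment needed.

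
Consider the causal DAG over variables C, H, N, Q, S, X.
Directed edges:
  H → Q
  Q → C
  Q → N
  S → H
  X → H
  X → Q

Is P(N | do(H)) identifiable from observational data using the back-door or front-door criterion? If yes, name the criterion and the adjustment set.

desc(H)\{H}={C,N,Q}; candidates ⊆ {S,X}.
size 0: {}; under {} H still reaches {C,N,Q,S,X} ∋ N.
{X}: H⊥N given {X} in G with H→· removed — back-door holds.
P(N|do(H)) = Σ_{X} P(N|H,X)·P(X).

P(N|do(H)): backdoor, adjust for {X}.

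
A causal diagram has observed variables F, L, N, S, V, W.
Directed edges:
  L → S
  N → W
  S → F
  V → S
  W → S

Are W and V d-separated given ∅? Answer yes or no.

Yes — W ⊥ V | ∅.

Bayes-Ball from W | ∅ reaches {F,N,S}.
V ∉ reach(W|∅) ⇒ W ⊥ V | ∅.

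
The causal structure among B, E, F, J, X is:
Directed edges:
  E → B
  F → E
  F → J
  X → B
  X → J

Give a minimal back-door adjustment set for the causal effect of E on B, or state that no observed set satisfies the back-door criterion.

E→B: minimal back-door set ∅.

desc(E)\{E}={B}; candidates ⊆ {F,J,X}.
∅: E⊥B given ∅ in G with E→· removed — back-door holds.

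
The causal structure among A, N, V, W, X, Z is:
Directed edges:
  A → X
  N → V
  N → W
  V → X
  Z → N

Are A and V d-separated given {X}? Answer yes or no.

No — A and V are d-connected given {X}.

Bayes-Ball from A | {X} reaches {N,V,W,Z}.
V ∈ reach(A|{X}) ⇒ A ⊥̸ V | {X}.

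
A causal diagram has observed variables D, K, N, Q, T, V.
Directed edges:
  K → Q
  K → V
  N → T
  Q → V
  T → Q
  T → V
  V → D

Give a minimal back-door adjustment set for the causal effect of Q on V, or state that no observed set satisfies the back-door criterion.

desc(Q)\{Q}={D,V}; candidates ⊆ {K,N,T}.
size 0: {}; under {} Q still reaches {D,K,N,T,V} ∋ V.
size 1: {K}, {N}, {T}; under {K} Q still reaches {D,N,T,V} ∋ V.
{K,T}: Q⊥V given {K,T} in G with Q→· removed — back-door holds.

Q→V: minimal back-door set {K, T}.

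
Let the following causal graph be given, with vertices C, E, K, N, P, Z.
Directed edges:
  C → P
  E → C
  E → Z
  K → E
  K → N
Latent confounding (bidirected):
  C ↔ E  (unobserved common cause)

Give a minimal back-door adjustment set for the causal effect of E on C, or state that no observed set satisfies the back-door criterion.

E→C: no observed back-door set.

desc(E)\{E}={C,P,Z}; candidates ⊆ {K,N}.
E↔C: latent back-door arc(s) into E.
size 0: {}; under {} E still reaches {C,K,N,P} ∋ C.
size 1: {K}, {N}; under {K} E still reaches {C,P} ∋ C.
size 2: {K,N}; under {K,N} E still reaches {C,P} ∋ C.
E↔C cannot be blocked by any observed set — no back-door set.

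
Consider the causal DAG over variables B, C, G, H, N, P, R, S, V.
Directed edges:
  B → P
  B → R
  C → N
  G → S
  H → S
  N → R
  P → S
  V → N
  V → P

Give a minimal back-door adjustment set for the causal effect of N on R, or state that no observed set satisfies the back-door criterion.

desc(N)\{N}={R}; candidates ⊆ {B,C,G,H,P,S,V}.
∅: N⊥R given ∅ in G with N→· removed — back-door holds.

N→R: minimal back-door set ∅.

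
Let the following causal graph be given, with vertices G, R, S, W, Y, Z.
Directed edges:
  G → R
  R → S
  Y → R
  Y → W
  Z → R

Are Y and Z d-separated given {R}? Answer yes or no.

Bayes-Ball from Y | {R} reaches {G,W,Z}.
Z ∈ reach(Y|{R}) ⇒ Y ⊥̸ Z | {R}.

No — Y and Z are d-connected given {R}.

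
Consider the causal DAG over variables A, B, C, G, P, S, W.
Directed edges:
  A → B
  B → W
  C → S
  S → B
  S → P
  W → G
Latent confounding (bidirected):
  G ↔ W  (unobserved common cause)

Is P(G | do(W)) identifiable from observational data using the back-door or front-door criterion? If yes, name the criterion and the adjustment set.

desc(W)\{W}={G}; candidates ⊆ {A,B,C,P,S}.
W↔G: latent back-door arc(s) into W.
size 0: {}; under {} W still reaches {A,B,C,G,P,S} ∋ G.
size 1: {A}, {B}, {C} …(+2); under {A} W still reaches {B,C,G,P,S} ∋ G.
size 2: {A,B}, {A,C}, {A,P} …(+7); under {A,B} W still reaches {G} ∋ G.
W↔G cannot be blocked by any observed set — no back-door set.
No mediator lies on a directed W→…→G path.
Neither criterion identifies P(G|do(W)) in this graph.

P(G|do(W)): not identifiable (no BD/FD set).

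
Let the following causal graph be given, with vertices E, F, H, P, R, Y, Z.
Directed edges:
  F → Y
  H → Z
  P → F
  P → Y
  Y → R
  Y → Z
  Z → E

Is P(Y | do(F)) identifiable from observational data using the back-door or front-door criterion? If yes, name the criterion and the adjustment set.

P(Y|do(F)): backdoor, adjust for {P}.

desc(F)\{F}={E,R,Y,Z}; candidates ⊆ {H,P}.
size 0: {}; under {} F still reaches {E,P,R,Y,Z} ∋ Y.
{P}: F⊥Y given {P} in G with F→· removed — back-door holds.
P(Y|do(F)) = Σ_{P} P(Y|F,P)·P(P).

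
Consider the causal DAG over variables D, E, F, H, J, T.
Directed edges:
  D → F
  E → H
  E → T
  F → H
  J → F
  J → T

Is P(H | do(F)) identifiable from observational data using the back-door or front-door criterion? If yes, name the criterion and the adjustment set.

desc(F)\{F}={H}; candidates ⊆ {D,E,J,T}.
∅: F⊥H given ∅ in G with F→· removed — back-door holds.
P(H|do(F)) = P(H|F) — no adjustment needed.

P(H|do(F)): backdoor, adjust for ∅.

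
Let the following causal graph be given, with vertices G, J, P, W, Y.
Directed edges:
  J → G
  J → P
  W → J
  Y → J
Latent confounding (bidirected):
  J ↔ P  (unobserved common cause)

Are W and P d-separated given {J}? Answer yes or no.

Bayes-Ball from W | {J} reaches {P,Y}.
P ∈ reach(W|{J}) ⇒ W ⊥̸ P | {J}.

No — W and P are d-connected given {J}.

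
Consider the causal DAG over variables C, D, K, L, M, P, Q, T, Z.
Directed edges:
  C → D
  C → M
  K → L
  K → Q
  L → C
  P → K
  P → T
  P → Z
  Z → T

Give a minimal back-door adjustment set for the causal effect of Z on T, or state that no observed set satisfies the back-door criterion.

Z→T: minimal back-door set {P}.

desc(Z)\{Z}={T}; candidates ⊆ {C,D,K,L,M,P,Q}.
size 0: {}; under {} Z still reaches {C,D,K,L,M,P,Q,T} ∋ T.
{P}: Z⊥T given {P} in G with Z→· removed — back-door holds.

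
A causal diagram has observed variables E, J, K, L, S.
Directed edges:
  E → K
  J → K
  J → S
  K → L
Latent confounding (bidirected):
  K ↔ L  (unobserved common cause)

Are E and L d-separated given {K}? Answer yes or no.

No — E and L are d-connected given {K}.

Bayes-Ball from E | {K} reaches {J,L,S}.
L ∈ reach(E|{K}) ⇒ E ⊥̸ L | {K}.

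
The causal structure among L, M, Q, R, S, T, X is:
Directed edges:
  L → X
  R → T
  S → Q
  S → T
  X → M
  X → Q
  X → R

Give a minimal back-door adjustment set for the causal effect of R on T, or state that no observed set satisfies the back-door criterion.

R→T: minimal back-door set ∅.

desc(R)\{R}={T}; candidates ⊆ {L,M,Q,S,X}.
∅: R⊥T given ∅ in G with R→· removed — back-door holds.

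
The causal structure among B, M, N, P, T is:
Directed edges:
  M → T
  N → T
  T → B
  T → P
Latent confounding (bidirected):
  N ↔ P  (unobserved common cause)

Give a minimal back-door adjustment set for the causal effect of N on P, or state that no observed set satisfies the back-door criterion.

N→P: no observed back-door set.

desc(N)\{N}={B,P,T}; candidates ⊆ {M}.
N↔P: latent back-door arc(s) into N.
size 0: {}; under {} N still reaches {P} ∋ P.
size 1: {M}; under {M} N still reaches {P} ∋ P.
N↔P cannot be blocked by any observed set — no back-door set.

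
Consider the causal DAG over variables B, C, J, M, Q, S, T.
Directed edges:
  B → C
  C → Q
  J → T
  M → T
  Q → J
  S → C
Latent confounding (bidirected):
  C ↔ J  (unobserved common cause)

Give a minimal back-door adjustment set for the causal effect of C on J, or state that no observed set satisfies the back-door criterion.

C→J: no observed back-door set.

desc(C)\{C}={J,Q,T}; candidates ⊆ {B,M,S}.
C↔J: latent back-door arc(s) into C.
size 0: {}; under {} C still reaches {B,J,S,T} ∋ J.
size 1: {B}, {M}, {S}; under {B} C still reaches {J,S,T} ∋ J.
size 2: {B,M}, {B,S}, {M,S}; under {B,M} C still reaches {J,S,T} ∋ J.
C↔J cannot be blocked by any observed set — no back-door set.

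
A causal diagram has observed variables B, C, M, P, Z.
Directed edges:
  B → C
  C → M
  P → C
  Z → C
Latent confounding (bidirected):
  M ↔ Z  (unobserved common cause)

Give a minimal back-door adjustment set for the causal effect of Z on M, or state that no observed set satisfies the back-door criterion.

Z→M: no observed back-door set.

desc(Z)\{Z}={C,M}; candidates ⊆ {B,P}.
Z↔M: latent back-door arc(s) into Z.
size 0: {}; under {} Z still reaches {M} ∋ M.
size 1: {B}, {P}; under {B} Z still reaches {M} ∋ M.
size 2: {B,P}; under {B,P} Z still reaches {M} ∋ M.
Z↔M cannot be blocked by any observed set — no back-door set.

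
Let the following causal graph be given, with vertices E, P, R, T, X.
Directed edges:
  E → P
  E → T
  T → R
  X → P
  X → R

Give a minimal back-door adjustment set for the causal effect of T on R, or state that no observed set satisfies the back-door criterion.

T→R: minimal back-door set ∅.

desc(T)\{T}={R}; candidates ⊆ {E,P,X}.
∅: T⊥R given ∅ in G with T→· removed — back-door holds.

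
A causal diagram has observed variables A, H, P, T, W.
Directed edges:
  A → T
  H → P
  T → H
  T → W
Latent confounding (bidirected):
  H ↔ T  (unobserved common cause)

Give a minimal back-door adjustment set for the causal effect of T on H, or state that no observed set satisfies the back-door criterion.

T→H: no observed back-door set.

desc(T)\{T}={H,P,W}; candidates ⊆ {A}.
T↔H: latent back-door arc(s) into T.
size 0: {}; under {} T still reaches {A,H,P} ∋ H.
size 1: {A}; under {A} T still reaches {H,P} ∋ H.
T↔H cannot be blocked by any observed set — no back-door set.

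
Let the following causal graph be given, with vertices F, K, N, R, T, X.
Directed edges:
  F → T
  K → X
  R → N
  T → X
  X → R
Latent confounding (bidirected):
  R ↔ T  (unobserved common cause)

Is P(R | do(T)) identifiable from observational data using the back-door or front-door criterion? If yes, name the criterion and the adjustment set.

P(R|do(T)): frontdoor, adjust for {X}.

desc(T)\{T}={N,R,X}; candidates ⊆ {F,K}.
T↔R: latent back-door arc(s) into T.
size 0: {}; under {} T still reaches {F,N,R} ∋ R.
size 1: {F}, {K}; under {F} T still reaches {N,R} ∋ R.
size 2: {F,K}; under {F,K} T still reaches {N,R} ∋ R.
T↔R cannot be blocked by any observed set — no back-door set.
{X}: (i) intercepts every directed T→R path; (ii) no back-door T→{X}; (iii) {T} blocks every back-door {X}→R. Front-door holds.
P(R|do(T)) = Σ_{X} P(X|T) Σ_{T'} P(R|X,T')P(T').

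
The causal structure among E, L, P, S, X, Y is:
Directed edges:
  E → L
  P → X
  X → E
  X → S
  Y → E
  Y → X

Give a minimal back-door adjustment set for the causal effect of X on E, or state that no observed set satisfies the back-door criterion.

desc(X)\{X}={E,L,S}; candidates ⊆ {P,Y}.
size 0: {}; under {} X still reaches {E,L,P,Y} ∋ E.
{Y}: X⊥E given {Y} in G with X→· removed — back-door holds.

X→E: minimal back-door set {Y}.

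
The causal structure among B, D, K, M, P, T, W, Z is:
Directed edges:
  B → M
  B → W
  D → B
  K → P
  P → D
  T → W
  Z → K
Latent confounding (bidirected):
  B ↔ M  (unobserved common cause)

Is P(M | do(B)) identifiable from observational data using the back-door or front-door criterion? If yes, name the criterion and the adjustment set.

P(M|do(B)): not identifiable (no BD/FD set).

desc(B)\{B}={M,W}; candidates ⊆ {D,K,P,T,Z}.
B↔M: latent back-door arc(s) into B.
size 0: {}; under {} B still reaches {D,K,M,P,Z} ∋ M.
size 1: {D}, {K}, {P} …(+2); under {D} B still reaches {M} ∋ M.
size 2: {D,K}, {D,P}, {D,T} …(+7); under {D,K} B still reaches {M} ∋ M.
B↔M cannot be blocked by any observed set — no back-door set.
No mediator lies on a directed B→…→M path.
Neither criterion identifies P(M|do(B)) in this graph.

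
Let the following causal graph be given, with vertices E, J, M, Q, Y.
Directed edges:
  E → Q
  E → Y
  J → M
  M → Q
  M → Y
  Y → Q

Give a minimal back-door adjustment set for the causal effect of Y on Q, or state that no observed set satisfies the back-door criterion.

desc(Y)\{Y}={Q}; candidates ⊆ {E,J,M}.
size 0: {}; under {} Y still reaches {E,J,M,Q} ∋ Q.
size 1: {E}, {J}, {M}; under {E} Y still reaches {J,M,Q} ∋ Q.
{E,M}: Y⊥Q given {E,M} in G with Y→· removed — back-door holds.

Y→Q: minimal back-door set {E, M}.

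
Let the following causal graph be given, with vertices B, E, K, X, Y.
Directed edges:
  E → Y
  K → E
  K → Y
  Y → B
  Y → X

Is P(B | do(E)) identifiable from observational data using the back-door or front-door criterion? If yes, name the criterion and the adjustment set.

P(B|do(E)): backdoor, adjust for {K}.

desc(E)\{E}={B,X,Y}; candidates ⊆ {K}.
size 0: {}; under {} E still reaches {B,K,X,Y} ∋ B.
{K}: E⊥B given {K} in G with E→· removed — back-door holds.
P(B|do(E)) = Σ_{K} P(B|E,K)·P(K).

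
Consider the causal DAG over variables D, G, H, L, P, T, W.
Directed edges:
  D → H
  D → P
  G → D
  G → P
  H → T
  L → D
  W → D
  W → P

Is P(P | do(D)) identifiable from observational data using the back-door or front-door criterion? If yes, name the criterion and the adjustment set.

desc(D)\{D}={H,P,T}; candidates ⊆ {G,L,W}.
size 0: {}; under {} D still reaches {G,L,P,W} ∋ P.
size 1: {G}, {L}, {W}; under {G} D still reaches {L,P,W} ∋ P.
{G,W}: D⊥P given {G,W} in G with D→· removed — back-door holds.
P(P|do(D)) = Σ_{G,W} P(P|D,G,W)·P(G,W).

P(P|do(D)): backdoor, adjust for {G, W}.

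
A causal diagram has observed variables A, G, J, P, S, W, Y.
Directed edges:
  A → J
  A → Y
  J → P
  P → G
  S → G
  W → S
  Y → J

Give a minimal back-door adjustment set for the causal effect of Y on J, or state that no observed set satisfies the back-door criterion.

desc(Y)\{Y}={G,J,P}; candidates ⊆ {A,S,W}.
size 0: {}; under {} Y still reaches {A,G,J,P} ∋ J.
{A}: Y⊥J given {A} in G with Y→· removed — back-door holds.

Y→J: minimal back-door set {A}.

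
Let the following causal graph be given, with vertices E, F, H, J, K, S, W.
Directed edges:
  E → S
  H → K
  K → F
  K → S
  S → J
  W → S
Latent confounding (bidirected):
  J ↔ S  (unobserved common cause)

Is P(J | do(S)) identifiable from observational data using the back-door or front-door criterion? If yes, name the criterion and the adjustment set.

P(J|do(S)): not identifiable (no BD/FD set).

desc(S)\{S}={J}; candidates ⊆ {E,F,H,K,W}.
S↔J: latent back-door arc(s) into S.
size 0: {}; under {} S still reaches {E,F,H,J,K,W} ∋ J.
size 1: {E}, {F}, {H} …(+2); under {E} S still reaches {F,H,J,K,W} ∋ J.
size 2: {E,F}, {E,H}, {E,K} …(+7); under {E,F} S still reaches {H,J,K,W} ∋ J.
S↔J cannot be blocked by any observed set — no back-door set.
No mediator lies on a directed S→…→J path.
Neither criterion identifies P(J|do(S)) in this graph.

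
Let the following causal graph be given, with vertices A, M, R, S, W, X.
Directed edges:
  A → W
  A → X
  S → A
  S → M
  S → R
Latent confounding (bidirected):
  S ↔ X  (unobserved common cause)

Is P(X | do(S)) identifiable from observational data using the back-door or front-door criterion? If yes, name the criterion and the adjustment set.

desc(S)\{S}={A,M,R,W,X}; candidates ⊆ {—}.
S↔X: latent back-door arc(s) into S.
size 0: {}; under {} S still reaches {X} ∋ X.
S↔X cannot be blocked by any observed set — no back-door set.
{A}: (i) intercepts every directed S→X path; (ii) no back-door S→{A}; (iii) {S} blocks every back-door {A}→X. Front-door holds.
P(X|do(S)) = Σ_{A} P(A|S) Σ_{S'} P(X|A,S')P(S').

P(X|do(S)): frontdoor, adjust for {A}.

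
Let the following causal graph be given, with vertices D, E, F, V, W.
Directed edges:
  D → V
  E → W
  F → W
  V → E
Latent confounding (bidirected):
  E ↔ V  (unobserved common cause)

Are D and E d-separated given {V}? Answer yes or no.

No — D and E are d-connected given {V}.

Bayes-Ball from D | {V} reaches {E,W}.
E ∈ reach(D|{V}) ⇒ D ⊥̸ E | {V}.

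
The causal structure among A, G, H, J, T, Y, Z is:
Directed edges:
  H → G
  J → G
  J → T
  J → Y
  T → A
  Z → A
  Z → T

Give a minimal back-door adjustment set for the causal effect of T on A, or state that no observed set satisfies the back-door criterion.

desc(T)\{T}={A}; candidates ⊆ {G,H,J,Y,Z}.
size 0: {}; under {} T still reaches {A,G,J,Y,Z} ∋ A.
{Z}: T⊥A given {Z} in G with T→· removed — back-door holds.

T→A: minimal back-door set {Z}.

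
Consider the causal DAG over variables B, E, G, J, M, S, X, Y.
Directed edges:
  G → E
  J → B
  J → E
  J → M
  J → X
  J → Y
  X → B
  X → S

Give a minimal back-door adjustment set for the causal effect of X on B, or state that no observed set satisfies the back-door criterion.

X→B: minimal back-door set {J}.

desc(X)\{X}={B,S}; candidates ⊆ {E,G,J,M,Y}.
size 0: {}; under {} X still reaches {B,E,J,M,Y} ∋ B.
{J}: X⊥B given {J} in G with X→· removed — back-door holds.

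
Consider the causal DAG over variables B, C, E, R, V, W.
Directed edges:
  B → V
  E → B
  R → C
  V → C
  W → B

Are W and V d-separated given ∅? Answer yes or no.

Bayes-Ball from W | ∅ reaches {B,C,V}.
V ∈ reach(W|∅) ⇒ W ⊥̸ V | ∅.

No — W and V are d-connected given ∅.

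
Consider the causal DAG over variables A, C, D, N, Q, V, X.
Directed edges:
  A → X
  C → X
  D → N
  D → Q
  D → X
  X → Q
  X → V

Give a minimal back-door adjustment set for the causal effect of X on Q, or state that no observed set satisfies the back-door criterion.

X→Q: minimal back-door set {D}.

desc(X)\{X}={Q,V}; candidates ⊆ {A,C,D,N}.
size 0: {}; under {} X still reaches {A,C,D,N,Q} ∋ Q.
{D}: X⊥Q given {D} in G with X→· removed — back-door holds.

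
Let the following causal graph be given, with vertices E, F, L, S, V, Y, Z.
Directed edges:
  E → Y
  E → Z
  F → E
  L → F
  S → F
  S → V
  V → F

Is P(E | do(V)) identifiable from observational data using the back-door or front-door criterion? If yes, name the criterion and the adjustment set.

P(E|do(V)): backdoor, adjust for {S}.

desc(V)\{V}={E,F,Y,Z}; candidates ⊆ {L,S}.
size 0: {}; under {} V still reaches {E,F,S,Y,Z} ∋ E.
{S}: V⊥E given {S} in G with V→· removed — back-door holds.
P(E|do(V)) = Σ_{S} P(E|V,S)·P(S).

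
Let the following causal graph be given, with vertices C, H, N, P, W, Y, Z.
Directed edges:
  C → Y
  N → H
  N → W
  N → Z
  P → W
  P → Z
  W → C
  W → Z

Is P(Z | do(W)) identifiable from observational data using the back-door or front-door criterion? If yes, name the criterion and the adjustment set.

desc(W)\{W}={C,Y,Z}; candidates ⊆ {H,N,P}.
size 0: {}; under {} W still reaches {H,N,P,Z} ∋ Z.
size 1: {H}, {N}, {P}; under {H} W still reaches {N,P,Z} ∋ Z.
{N,P}: W⊥Z given {N,P} in G with W→· removed — back-door holds.
P(Z|do(W)) = Σ_{N,P} P(Z|W,N,P)·P(N,P).

P(Z|do(W)): backdoor, adjust for {N, P}.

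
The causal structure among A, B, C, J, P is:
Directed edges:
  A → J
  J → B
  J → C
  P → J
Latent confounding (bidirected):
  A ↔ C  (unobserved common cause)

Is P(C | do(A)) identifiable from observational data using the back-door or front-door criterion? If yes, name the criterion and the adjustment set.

desc(A)\{A}={B,C,J}; candidates ⊆ {P}.
A↔C: latent back-door arc(s) into A.
size 0: {}; under {} A still reaches {C} ∋ C.
size 1: {P}; under {P} A still reaches {C} ∋ C.
A↔C cannot be blocked by any observed set — no back-door set.
{J}: (i) intercepts every directed A→C path; (ii) no back-door A→{J}; (iii) {A} blocks every back-door {J}→C. Front-door holds.
P(C|do(A)) = Σ_{J} P(J|A) Σ_{A'} P(C|J,A')P(A').

P(C|do(A)): frontdoor, adjust for {J}.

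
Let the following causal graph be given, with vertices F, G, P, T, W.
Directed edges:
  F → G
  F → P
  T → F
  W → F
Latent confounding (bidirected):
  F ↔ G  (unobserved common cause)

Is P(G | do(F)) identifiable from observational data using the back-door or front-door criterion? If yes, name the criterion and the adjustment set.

P(G|do(F)): not identifiable (no BD/FD set).

desc(F)\{F}={G,P}; candidates ⊆ {T,W}.
F↔G: latent back-door arc(s) into F.
size 0: {}; under {} F still reaches {G,T,W} ∋ G.
size 1: {T}, {W}; under {T} F still reaches {G,W} ∋ G.
size 2: {T,W}; under {T,W} F still reaches {G} ∋ G.
F↔G cannot be blocked by any observed set — no back-door set.
No mediator lies on a directed F→…→G path.
Neither criterion identifies P(G|do(F)) in this graph.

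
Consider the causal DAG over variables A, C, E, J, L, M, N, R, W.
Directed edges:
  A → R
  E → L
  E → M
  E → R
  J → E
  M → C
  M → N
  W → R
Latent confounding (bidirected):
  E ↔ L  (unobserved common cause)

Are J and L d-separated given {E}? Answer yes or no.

No — J and L are d-connected given {E}.

Bayes-Ball from J | {E} reaches {L}.
L ∈ reach(J|{E}) ⇒ J ⊥̸ L | {E}.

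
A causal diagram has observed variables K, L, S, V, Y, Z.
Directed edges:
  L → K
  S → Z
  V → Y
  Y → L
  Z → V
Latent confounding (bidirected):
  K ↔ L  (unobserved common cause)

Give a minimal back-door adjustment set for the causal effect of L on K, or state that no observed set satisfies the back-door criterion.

L→K: no observed back-door set.

desc(L)\{L}={K}; candidates ⊆ {S,V,Y,Z}.
L↔K: latent back-door arc(s) into L.
size 0: {}; under {} L still reaches {K,S,V,Y,Z} ∋ K.
size 1: {S}, {V}, {Y} …(+1); under {S} L still reaches {K,V,Y,Z} ∋ K.
size 2: {S,V}, {S,Y}, {S,Z} …(+3); under {S,V} L still reaches {K,Y} ∋ K.
L↔K cannot be blocked by any observed set — no back-door set.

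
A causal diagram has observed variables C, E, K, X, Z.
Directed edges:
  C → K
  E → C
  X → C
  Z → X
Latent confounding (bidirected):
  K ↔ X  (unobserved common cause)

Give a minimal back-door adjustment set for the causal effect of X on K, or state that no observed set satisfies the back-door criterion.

X→K: no observed back-door set.

desc(X)\{X}={C,K}; candidates ⊆ {E,Z}.
X↔K: latent back-door arc(s) into X.
size 0: {}; under {} X still reaches {K,Z} ∋ K.
size 1: {E}, {Z}; under {E} X still reaches {K,Z} ∋ K.
size 2: {E,Z}; under {E,Z} X still reaches {K} ∋ K.
X↔K cannot be blocked by any observed set — no back-door set.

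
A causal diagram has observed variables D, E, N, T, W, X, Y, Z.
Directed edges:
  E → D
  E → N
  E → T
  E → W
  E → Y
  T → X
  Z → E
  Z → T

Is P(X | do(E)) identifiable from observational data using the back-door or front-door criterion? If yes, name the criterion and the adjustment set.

desc(E)\{E}={D,N,T,W,X,Y}; candidates ⊆ {Z}.
size 0: {}; under {} E still reaches {T,X,Z} ∋ X.
{Z}: E⊥X given {Z} in G with E→· removed — back-door holds.
P(X|do(E)) = Σ_{Z} P(X|E,Z)·P(Z).

P(X|do(E)): backdoor, adjust for {Z}.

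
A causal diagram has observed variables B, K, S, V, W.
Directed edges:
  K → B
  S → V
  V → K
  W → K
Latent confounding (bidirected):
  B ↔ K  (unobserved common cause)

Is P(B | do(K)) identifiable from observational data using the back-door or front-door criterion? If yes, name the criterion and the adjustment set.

desc(K)\{K}={B}; candidates ⊆ {S,V,W}.
K↔B: latent back-door arc(s) into K.
size 0: {}; under {} K still reaches {B,S,V,W} ∋ B.
size 1: {S}, {V}, {W}; under {S} K still reaches {B,V,W} ∋ B.
size 2: {S,V}, {S,W}, {V,W}; under {S,V} K still reaches {B,W} ∋ B.
K↔B cannot be blocked by any observed set — no back-door set.
No mediator lies on a directed K→…→B path.
Neither criterion identifies P(B|do(K)) in this graph.

P(B|do(K)): not identifiable (no BD/FD set).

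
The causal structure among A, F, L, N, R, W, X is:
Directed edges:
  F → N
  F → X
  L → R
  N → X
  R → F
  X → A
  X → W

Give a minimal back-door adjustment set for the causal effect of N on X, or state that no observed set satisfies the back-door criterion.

N→X: minimal back-door set {F}.

desc(N)\{N}={A,W,X}; candidates ⊆ {F,L,R}.
size 0: {}; under {} N still reaches {A,F,L,R,W,X} ∋ X.
{F}: N⊥X given {F} in G with N→· removed — back-door holds.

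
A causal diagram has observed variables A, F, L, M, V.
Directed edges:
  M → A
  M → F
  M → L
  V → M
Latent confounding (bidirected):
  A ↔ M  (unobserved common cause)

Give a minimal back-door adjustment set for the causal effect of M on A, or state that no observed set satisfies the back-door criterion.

desc(M)\{M}={A,F,L}; candidates ⊆ {V}.
M↔A: latent back-door arc(s) into M.
size 0: {}; under {} M still reaches {A,V} ∋ A.
size 1: {V}; under {V} M still reaches {A} ∋ A.
M↔A cannot be blocked by any observed set — no back-door set.

M→A: no observed back-door set.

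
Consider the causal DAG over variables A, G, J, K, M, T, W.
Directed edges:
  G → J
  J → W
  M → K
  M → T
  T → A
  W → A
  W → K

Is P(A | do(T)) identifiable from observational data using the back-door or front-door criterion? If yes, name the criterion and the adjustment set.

desc(T)\{T}={A}; candidates ⊆ {G,J,K,M,W}.
∅: T⊥A given ∅ in G with T→· removed — back-door holds.
P(A|do(T)) = P(A|T) — no adjustment needed.

P(A|do(T)): backdoor, adjust for ∅.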